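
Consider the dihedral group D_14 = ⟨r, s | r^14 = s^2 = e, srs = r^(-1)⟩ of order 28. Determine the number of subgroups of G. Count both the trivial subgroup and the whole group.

|G| = 28, so by Lagrange every subgroup order divides 28. Divisors: 1, 2, 4, 7, 14, 28.
Subgroups by order — order 1: 1; order 2: 15; order 4: 7; order 7: 1; order 14: 3; order 28: 1.
Total: 1 + 15 + 7 + 1 + 3 + 1 = 28.

28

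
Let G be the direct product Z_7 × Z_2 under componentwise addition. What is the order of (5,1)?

The order of (5,1) in Z_7 × Z_2 is lcm(ord(5) in Z_7, ord(1) in Z_2).
ord(5) = 7 and ord(1) = 2, so |⟨(5,1)⟩| = lcm(7, 2) = 14.

14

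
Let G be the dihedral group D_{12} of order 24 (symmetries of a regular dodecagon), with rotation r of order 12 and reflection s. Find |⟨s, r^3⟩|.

|⟨s⟩| = 2 and |⟨r^3⟩| = 4, so |H| is a multiple of lcm(2, 4) = 4 and divides |G| = 24.
Closing under the operation: H = {e, r^3, r^6, r^9, s, r^3s, r^6s, r^9s}, so |H| = 8.

8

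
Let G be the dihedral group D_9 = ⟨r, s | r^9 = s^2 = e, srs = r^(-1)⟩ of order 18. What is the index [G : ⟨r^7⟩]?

|⟨r^7⟩| = 9 and |G| = 18.
By Lagrange, [G : H] = |G|/|H| = 18/9 = 2.

2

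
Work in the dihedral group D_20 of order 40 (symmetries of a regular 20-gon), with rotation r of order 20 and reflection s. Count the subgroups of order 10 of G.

5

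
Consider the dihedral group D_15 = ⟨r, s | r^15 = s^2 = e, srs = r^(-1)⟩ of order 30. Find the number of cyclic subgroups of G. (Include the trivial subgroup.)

19

A cyclic subgroup of order d is generated by each of its φ(d) elements of order d, so the cyclic subgroups of order d number (#elements of order d)/φ(d).
Cyclic subgroups by order — order 1: 1; order 2: 15; order 3: 1; order 5: 1; order 15: 1.
Total: 19.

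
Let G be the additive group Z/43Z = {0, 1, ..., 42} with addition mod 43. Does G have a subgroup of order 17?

No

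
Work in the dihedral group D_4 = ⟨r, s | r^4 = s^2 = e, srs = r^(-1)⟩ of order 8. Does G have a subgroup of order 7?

No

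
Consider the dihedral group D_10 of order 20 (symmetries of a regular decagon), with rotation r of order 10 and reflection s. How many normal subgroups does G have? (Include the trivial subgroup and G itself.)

7

G has 22 subgroups. Checking conjugation-invariance by order — order 1: 1/1 normal; order 2: 1/11 normal; order 4: 0/5 normal; order 5: 1/1 normal; order 10: 3/3 normal; order 20: 1/1 normal.
Total normal subgroups: 7.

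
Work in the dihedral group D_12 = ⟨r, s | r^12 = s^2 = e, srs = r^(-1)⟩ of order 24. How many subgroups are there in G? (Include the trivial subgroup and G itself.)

34

|G| = 24, so by Lagrange every subgroup order divides 24. Divisors: 1, 2, 3, 4, 6, 8, 12, 24.
Subgroups by order — order 1: 1; order 2: 13; order 3: 1; order 4: 7; order 6: 5; order 8: 3; order 12: 3; order 24: 1.
Total: 1 + 13 + 1 + 7 + 5 + 3 + 3 + 1 = 34.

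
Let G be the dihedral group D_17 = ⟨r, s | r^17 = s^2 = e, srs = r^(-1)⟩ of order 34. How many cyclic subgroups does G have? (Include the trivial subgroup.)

19

Each element a generates a cyclic subgroup ⟨a⟩; distinct elements may generate the same one (a cyclic group of order d has φ(d) generators).
Cyclic subgroups by order — order 1: 1; order 2: 17; order 17: 1.
Total: 19.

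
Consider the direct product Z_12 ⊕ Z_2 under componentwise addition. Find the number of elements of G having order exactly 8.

An element (a,b) has order lcm(ord(a), ord(b)); count pairs with lcm equal to 8.
Enumerating gives 0 such elements.

0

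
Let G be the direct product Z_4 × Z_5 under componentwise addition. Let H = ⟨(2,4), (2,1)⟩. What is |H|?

|⟨(2,4)⟩| = 10 and |⟨(2,1)⟩| = 10, so |H| is a multiple of lcm(10, 10) = 10 and divides |G| = 20.
Closing under the operation: H = {(0,0), (0,1), (0,2), (0,3), (0,4), (2,0), (2,1), (2,2), (2,3), (2,4)}, so |H| = 10.

10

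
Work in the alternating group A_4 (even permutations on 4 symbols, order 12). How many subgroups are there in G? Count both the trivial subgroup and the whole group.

|G| = 12, so by Lagrange every subgroup order divides 12. Divisors: 1, 2, 3, 4, 6, 12.
Subgroups by order — order 1: 1; order 2: 3; order 3: 4; order 4: 1; order 6: 0; order 12: 1.
Total: 1 + 3 + 4 + 1 + 0 + 1 = 10.

10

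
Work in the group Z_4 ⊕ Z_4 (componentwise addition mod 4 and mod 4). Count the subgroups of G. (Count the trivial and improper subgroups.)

|G| = 16, so by Lagrange every subgroup order divides 16. Divisors: 1, 2, 4, 8, 16.
Subgroups by order — order 1: 1; order 2: 3; order 4: 7; order 8: 3; order 16: 1.
Total: 1 + 3 + 7 + 3 + 1 = 15.

15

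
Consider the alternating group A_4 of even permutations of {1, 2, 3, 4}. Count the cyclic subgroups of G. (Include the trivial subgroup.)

8

A cyclic subgroup of order d is generated by each of its φ(d) elements of order d, so the cyclic subgroups of order d number (#elements of order d)/φ(d).
Cyclic subgroups by order — order 1: 1; order 2: 3; order 3: 4.
Total: 8.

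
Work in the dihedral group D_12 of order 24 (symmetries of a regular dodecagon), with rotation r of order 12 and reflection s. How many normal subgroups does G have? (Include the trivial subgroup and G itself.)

G has 34 subgroups. Checking conjugation-invariance by order — order 1: 1/1 normal; order 2: 1/13 normal; order 3: 1/1 normal; order 4: 1/7 normal; order 6: 1/5 normal; order 8: 0/3 normal; order 12: 3/3 normal; order 24: 1/1 normal.
Total normal subgroups: 9.

9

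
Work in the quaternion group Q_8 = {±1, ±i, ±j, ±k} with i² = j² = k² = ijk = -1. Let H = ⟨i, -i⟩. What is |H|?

|⟨i⟩| = 4 and |⟨-i⟩| = 4, so |H| is a multiple of lcm(4, 4) = 4 and divides |G| = 8.
Closing under the operation: H = {1, -1, i, -i}, so |H| = 4.

4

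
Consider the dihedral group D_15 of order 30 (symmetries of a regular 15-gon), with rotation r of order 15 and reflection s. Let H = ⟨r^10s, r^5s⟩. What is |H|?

|⟨r^10s⟩| = 2 and |⟨r^5s⟩| = 2, so |H| is a multiple of lcm(2, 2) = 2 and divides |G| = 30.
Closing under the operation: H = {e, r^5, r^10, s, r^5s, r^10s}, so |H| = 6.

6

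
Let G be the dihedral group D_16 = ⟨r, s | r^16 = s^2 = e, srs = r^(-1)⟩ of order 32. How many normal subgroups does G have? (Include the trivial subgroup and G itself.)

8

G has 36 subgroups. Checking conjugation-invariance by order — order 1: 1/1 normal; order 2: 1/17 normal; order 4: 1/9 normal; order 8: 1/5 normal; order 16: 3/3 normal; order 32: 1/1 normal.
Total normal subgroups: 8.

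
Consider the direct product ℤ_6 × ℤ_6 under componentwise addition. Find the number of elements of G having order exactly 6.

An element (a,b) has order lcm(ord(a), ord(b)); count pairs with lcm equal to 6.
Enumerating gives 24 such elements.

24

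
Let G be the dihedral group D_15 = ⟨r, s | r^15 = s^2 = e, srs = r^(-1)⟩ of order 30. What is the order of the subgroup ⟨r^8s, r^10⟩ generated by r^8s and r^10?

6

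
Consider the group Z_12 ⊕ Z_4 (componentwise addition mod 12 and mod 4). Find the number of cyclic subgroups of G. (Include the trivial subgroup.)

20

Group the elements of G by the cyclic subgroup they generate; each cyclic subgroup of order d accounts for φ(d) elements.
Cyclic subgroups by order — order 1: 1; order 2: 3; order 3: 1; order 4: 6; order 6: 3; order 12: 6.
Total: 20.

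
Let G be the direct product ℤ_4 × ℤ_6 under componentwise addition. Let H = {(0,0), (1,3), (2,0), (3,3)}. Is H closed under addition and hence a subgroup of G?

Yes

|H| = 4 divides |G| = 24, consistent with Lagrange.
H contains the identity, every element's inverse is in H, and H is closed under +: it is a subgroup.
In fact H = ⟨(3,3)⟩.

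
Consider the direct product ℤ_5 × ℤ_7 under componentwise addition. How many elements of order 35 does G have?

An element (a,b) has order lcm(ord(a), ord(b)); count pairs with lcm equal to 35.
Enumerating gives 24 such elements.

24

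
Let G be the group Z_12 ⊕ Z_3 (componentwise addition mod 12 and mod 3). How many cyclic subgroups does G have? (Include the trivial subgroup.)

15

Group the elements of G by the cyclic subgroup they generate; each cyclic subgroup of order d accounts for φ(d) elements.
Cyclic subgroups by order — order 1: 1; order 2: 1; order 3: 4; order 4: 1; order 6: 4; order 12: 4.
Total: 15.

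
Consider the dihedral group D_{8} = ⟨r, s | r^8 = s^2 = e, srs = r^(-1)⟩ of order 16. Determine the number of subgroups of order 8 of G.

|G| = 16 and 8 | 16, so subgroups of order 8 are possible by Lagrange.
The subgroups of order 8 are: {e, r, r^2, r^3, r^4, r^5, r^6, r^7}; {e, r^2, r^4, r^6, s, r^2s, r^4s, r^6s}; {e, r^2, r^4, r^6, rs, r^3s, r^5s, r^7s}.
So G has 3 subgroups of order 8.

3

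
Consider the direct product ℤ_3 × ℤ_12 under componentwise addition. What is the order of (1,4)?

The order of (1,4) in Z_3 × Z_12 is lcm(ord(1) in Z_3, ord(4) in Z_12).
ord(1) = 3 and ord(4) = 3, so |⟨(1,4)⟩| = lcm(3, 3) = 3.

3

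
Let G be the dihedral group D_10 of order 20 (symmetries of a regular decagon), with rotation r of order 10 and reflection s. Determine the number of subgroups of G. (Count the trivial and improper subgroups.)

22

|G| = 20, so by Lagrange every subgroup order divides 20. Divisors: 1, 2, 4, 5, 10, 20.
Subgroups by order — order 1: 1; order 2: 11; order 4: 5; order 5: 1; order 10: 3; order 20: 1.
Total: 1 + 11 + 5 + 1 + 3 + 1 = 22.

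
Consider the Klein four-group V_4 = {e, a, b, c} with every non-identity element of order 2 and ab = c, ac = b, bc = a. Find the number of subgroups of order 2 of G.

|G| = 4 and 2 | 4, so subgroups of order 2 are possible by Lagrange.
The subgroups of order 2 are: {e, a}; {e, b}; {e, c}.
So G has 3 subgroups of order 2.

3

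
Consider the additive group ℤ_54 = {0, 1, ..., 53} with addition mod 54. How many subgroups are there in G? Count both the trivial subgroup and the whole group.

A cyclic group of order 54 has exactly one subgroup for each divisor of 54.
Divisors of 54: 1, 2, 3, 6, 9, 18, 27, 54.
So ℤ_54 has 8 subgroups.

8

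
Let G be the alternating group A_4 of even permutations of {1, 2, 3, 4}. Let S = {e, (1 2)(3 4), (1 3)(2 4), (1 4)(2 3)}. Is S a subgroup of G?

Yes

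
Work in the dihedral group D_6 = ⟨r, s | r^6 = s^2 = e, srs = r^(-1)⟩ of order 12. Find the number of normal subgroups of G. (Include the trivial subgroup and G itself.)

7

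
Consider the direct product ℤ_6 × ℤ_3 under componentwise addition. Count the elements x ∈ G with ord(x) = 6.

8

An element (a,b) has order lcm(ord(a), ord(b)); count pairs with lcm equal to 6.
Enumerating gives 8 such elements.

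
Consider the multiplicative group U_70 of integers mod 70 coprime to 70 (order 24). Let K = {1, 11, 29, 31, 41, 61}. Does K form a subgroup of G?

11 ∈ K but its inverse 51 ∉ K, so K is not a subgroup.

No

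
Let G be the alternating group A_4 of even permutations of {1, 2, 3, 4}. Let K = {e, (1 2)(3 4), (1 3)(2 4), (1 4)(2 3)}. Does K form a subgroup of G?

Yes

|K| = 4 divides |G| = 12, consistent with Lagrange.
K contains the identity, every element's inverse is in K, and K is closed under ∘: it is a subgroup.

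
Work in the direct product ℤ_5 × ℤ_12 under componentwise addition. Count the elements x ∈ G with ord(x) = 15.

8

An element (a,b) has order lcm(ord(a), ord(b)); count pairs with lcm equal to 15.
Enumerating gives 8 such elements.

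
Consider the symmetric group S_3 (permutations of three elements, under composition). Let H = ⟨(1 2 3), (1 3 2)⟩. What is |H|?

3

|⟨(1 2 3)⟩| = 3 and |⟨(1 3 2)⟩| = 3, so |H| is a multiple of lcm(3, 3) = 3 and divides |G| = 6.
Closing under the operation: H = {e, (1 2 3), (1 3 2)}, so |H| = 3.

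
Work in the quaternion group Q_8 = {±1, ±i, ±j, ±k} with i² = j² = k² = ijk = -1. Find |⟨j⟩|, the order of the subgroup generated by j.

Computing powers of j: the smallest k with (j)^k = e is k = 4.

4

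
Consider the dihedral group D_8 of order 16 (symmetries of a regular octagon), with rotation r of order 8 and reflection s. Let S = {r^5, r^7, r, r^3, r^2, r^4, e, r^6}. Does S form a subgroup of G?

|S| = 8 divides |G| = 16, consistent with Lagrange.
S contains the identity, every element's inverse is in S, and S is closed under ·: it is a subgroup.
In fact S = ⟨r^7⟩.

Yes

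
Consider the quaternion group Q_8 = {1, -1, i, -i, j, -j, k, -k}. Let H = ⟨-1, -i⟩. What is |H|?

4

|⟨-1⟩| = 2 and |⟨-i⟩| = 4, so |H| is a multiple of lcm(2, 4) = 4 and divides |G| = 8.
Closing under the operation: H = {1, -1, i, -i}, so |H| = 4.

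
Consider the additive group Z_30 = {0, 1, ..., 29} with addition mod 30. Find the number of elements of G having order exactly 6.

In a cyclic group of order 30, the number of elements of order d (for d | 30) is φ(d).
φ(6) = 2.

2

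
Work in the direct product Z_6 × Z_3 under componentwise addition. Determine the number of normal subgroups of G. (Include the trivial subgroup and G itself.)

G is abelian, so every subgroup is normal.
G has 12 subgroups in total, hence 12 normal subgroups.

12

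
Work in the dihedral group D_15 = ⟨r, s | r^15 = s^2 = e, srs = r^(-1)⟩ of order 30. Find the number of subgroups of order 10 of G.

3

|G| = 30 and 10 | 30, so subgroups of order 10 are possible by Lagrange.
The subgroups of order 10 are: {e, r^3, r^6, r^9, r^12, rs, r^4s, r^7s, r^10s, r^13s}; {e, r^3, r^6, r^9, r^12, r^2s, r^5s, r^8s, r^11s, r^14s}; {e, r^3, r^6, r^9, r^12, s, r^3s, r^6s, r^9s, r^12s}.
So G has 3 subgroups of order 10.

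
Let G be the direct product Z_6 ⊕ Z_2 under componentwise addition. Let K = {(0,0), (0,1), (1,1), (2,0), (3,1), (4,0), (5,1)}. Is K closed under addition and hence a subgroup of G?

|K| = 7 does not divide |G| = 12, so by Lagrange K is not a subgroup.

No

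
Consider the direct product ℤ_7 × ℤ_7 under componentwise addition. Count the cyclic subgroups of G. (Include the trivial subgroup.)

9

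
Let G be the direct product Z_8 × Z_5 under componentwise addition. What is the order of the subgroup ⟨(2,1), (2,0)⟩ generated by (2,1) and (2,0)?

20

|⟨(2,1)⟩| = 20 and |⟨(2,0)⟩| = 4, so |H| is a multiple of lcm(20, 4) = 20 and divides |G| = 40.
Closing under the operation: H = {(0,0), (0,1), (0,2), (0,3), (0,4), (2,0), (2,1), (2,2), (2,3), (2,4), (4,0), (4,1), (4,2), (4,3), (4,4), (6,0), (6,1), (6,2), (6,3), (6,4)}, so |H| = 20.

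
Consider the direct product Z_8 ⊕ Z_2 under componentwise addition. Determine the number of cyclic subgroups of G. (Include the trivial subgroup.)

8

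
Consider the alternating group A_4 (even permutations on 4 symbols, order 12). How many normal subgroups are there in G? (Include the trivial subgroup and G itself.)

3

G has 10 subgroups. Checking conjugation-invariance by order — order 1: 1/1 normal; order 2: 0/3 normal; order 3: 0/4 normal; order 4: 1/1 normal; order 12: 1/1 normal.
Total normal subgroups: 3.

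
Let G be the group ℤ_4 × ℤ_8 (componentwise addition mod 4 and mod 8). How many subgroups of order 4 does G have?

7

|G| = 32 and 4 | 32, so subgroups of order 4 are possible by Lagrange.
The subgroups of order 4 are: {(0,0), (0,2), (0,4), (0,6)}; {(0,0), (0,4), (2,0), (2,4)}; {(0,0), (0,4), (2,2), (2,6)}; {(0,0), (1,0), (2,0), (3,0)}; … (7 in all).
So G has 7 subgroups of order 4.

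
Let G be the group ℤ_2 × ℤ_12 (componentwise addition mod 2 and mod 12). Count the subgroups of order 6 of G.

3

|G| = 24 and 6 | 24, so subgroups of order 6 are possible by Lagrange.
The subgroups of order 6 are: {(0,0), (0,2), (0,4), (0,6), (0,8), (0,10)}; {(0,0), (0,4), (0,8), (1,0), (1,4), (1,8)}; {(0,0), (0,4), (0,8), (1,2), (1,6), (1,10)}.
So G has 3 subgroups of order 6.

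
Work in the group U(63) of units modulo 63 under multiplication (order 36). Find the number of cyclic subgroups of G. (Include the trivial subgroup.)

20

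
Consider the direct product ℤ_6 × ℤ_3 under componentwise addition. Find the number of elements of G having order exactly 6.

8

An element (a,b) has order lcm(ord(a), ord(b)); count pairs with lcm equal to 6.
Enumerating gives 8 such elements.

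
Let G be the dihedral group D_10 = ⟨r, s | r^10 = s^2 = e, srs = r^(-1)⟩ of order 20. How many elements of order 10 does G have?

The elements of order 10 are: r, r^3, r^7, r^9.
That's 4.

4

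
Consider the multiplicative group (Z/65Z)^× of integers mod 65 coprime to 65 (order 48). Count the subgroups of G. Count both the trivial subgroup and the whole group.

|G| = 48, so by Lagrange every subgroup order divides 48. Divisors: 1, 2, 3, 4, 6, 8, 12, 16, 24, 48.
Subgroups by order — order 1: 1; order 2: 3; order 3: 1; order 4: 7; order 6: 3; order 8: 3; order 12: 7; order 16: 1; order 24: 3; order 48: 1.
Total: 1 + 3 + 1 + 7 + 3 + 3 + 7 + 1 + 3 + 1 = 30.

30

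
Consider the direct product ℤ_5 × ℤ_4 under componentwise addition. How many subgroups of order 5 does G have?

1

|G| = 20 and 5 | 20, so subgroups of order 5 are possible by Lagrange.
The subgroups of order 5 are: {(0,0), (1,0), (2,0), (3,0), (4,0)}.
So G has 1 subgroup of order 5.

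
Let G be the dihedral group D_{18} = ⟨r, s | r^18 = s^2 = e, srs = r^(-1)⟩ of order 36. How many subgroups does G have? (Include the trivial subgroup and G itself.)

45

|G| = 36, so by Lagrange every subgroup order divides 36. Divisors: 1, 2, 3, 4, 6, 9, 12, 18, 36.
Subgroups by order — order 1: 1; order 2: 19; order 3: 1; order 4: 9; order 6: 7; order 9: 1; order 12: 3; order 18: 3; order 36: 1.
Total: 1 + 19 + 1 + 9 + 7 + 1 + 3 + 3 + 1 = 45.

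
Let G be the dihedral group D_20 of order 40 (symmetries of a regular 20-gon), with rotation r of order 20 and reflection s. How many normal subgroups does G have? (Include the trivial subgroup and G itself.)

9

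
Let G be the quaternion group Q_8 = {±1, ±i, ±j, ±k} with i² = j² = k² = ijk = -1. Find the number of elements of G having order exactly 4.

6

The elements of order 4 are: i, -i, j, -j, k, -k.
That's 6.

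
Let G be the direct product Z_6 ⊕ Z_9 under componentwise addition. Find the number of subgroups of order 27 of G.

|G| = 54 and 27 | 54, so subgroups of order 27 are possible by Lagrange.
The subgroups of order 27 are: {(0,0), (0,1), (0,2), (0,3), (0,4), (0,5), (0,6), (0,7), (0,8), (2,0), (2,1), (2,2), (2,3), (2,4), (2,5), (2,6), (2,7), (2,8), (4,0), (4,1), (4,2), (4,3), (4,4), (4,5), (4,6), (4,7), (4,8)}.
So G has 1 subgroup of order 27.

1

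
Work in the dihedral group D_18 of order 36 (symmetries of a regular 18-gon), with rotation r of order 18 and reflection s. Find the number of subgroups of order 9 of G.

|G| = 36 and 9 | 36, so subgroups of order 9 are possible by Lagrange.
The subgroups of order 9 are: {e, r^2, r^4, r^6, r^8, r^10, r^12, r^14, r^16}.
So G has 1 subgroup of order 9.

1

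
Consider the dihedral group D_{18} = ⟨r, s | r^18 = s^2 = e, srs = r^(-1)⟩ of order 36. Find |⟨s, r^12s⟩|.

6

|⟨s⟩| = 2 and |⟨r^12s⟩| = 2, so |H| is a multiple of lcm(2, 2) = 2 and divides |G| = 36.
Closing under the operation: H = {e, r^6, r^12, s, r^6s, r^12s}, so |H| = 6.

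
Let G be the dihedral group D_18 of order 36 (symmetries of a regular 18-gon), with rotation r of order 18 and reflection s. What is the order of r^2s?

Computing powers of r^2s: the smallest k with (r^2s)^k = e is k = 2.

2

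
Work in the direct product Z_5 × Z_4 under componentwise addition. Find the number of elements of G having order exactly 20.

8

An element (a,b) has order lcm(ord(a), ord(b)); count pairs with lcm equal to 20.
Enumerating gives 8 such elements.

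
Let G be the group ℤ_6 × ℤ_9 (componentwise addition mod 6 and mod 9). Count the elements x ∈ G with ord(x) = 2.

An element (a,b) has order lcm(ord(a), ord(b)); count pairs with lcm equal to 2.
Enumerating gives 1 such elements.

1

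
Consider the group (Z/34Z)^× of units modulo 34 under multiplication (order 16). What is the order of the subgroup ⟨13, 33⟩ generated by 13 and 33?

|⟨13⟩| = 4 and |⟨33⟩| = 2, so |H| is a multiple of lcm(4, 2) = 4 and divides |G| = 16.
Closing under the operation: H = {1, 13, 21, 33}, so |H| = 4.

4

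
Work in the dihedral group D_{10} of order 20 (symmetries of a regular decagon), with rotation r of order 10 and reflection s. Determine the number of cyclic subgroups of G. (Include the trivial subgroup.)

14

Group the elements of G by the cyclic subgroup they generate; each cyclic subgroup of order d accounts for φ(d) elements.
Cyclic subgroups by order — order 1: 1; order 2: 11; order 5: 1; order 10: 1.
Total: 14.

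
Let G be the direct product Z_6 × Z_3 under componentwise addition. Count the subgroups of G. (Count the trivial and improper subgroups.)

|G| = 18, so by Lagrange every subgroup order divides 18. Divisors: 1, 2, 3, 6, 9, 18.
Subgroups by order — order 1: 1; order 2: 1; order 3: 4; order 6: 4; order 9: 1; order 18: 1.
Total: 1 + 1 + 4 + 4 + 1 + 1 = 12.

12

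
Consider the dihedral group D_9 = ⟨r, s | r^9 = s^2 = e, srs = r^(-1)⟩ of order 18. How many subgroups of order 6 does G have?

|G| = 18 and 6 | 18, so subgroups of order 6 are possible by Lagrange.
The subgroups of order 6 are: {e, r^3, r^6, r^2s, r^5s, r^8s}; {e, r^3, r^6, s, r^3s, r^6s}; {e, r^3, r^6, rs, r^4s, r^7s}.
So G has 3 subgroups of order 6.

3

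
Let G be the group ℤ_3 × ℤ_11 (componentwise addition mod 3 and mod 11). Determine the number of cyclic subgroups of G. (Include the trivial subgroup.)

4

A cyclic subgroup of order d is generated by each of its φ(d) elements of order d, so the cyclic subgroups of order d number (#elements of order d)/φ(d).
Cyclic subgroups by order — order 1: 1; order 3: 1; order 11: 1; order 33: 1.
Total: 4.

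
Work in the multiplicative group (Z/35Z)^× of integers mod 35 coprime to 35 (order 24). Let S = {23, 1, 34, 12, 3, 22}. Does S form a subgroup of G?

22 ∈ S but its inverse 8 ∉ S, so S is not a subgroup.

No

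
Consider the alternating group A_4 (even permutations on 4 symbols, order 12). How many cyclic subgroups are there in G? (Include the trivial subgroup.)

8

Each element a generates a cyclic subgroup ⟨a⟩; distinct elements may generate the same one (a cyclic group of order d has φ(d) generators).
Cyclic subgroups by order — order 1: 1; order 2: 3; order 3: 4.
Total: 8.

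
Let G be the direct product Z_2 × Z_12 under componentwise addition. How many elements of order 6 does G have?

6

An element (a,b) has order lcm(ord(a), ord(b)); count pairs with lcm equal to 6.
Enumerating gives 6 such elements.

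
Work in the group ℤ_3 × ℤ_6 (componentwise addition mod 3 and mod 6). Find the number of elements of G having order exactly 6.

An element (a,b) has order lcm(ord(a), ord(b)); count pairs with lcm equal to 6.
Enumerating gives 8 such elements.

8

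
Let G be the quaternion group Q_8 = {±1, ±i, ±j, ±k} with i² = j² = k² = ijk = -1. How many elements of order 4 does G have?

The elements of order 4 are: i, -i, j, -j, k, -k.
That's 6.

6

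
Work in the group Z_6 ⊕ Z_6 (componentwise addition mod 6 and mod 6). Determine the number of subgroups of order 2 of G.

3

|G| = 36 and 2 | 36, so subgroups of order 2 are possible by Lagrange.
The subgroups of order 2 are: {(0,0), (0,3)}; {(0,0), (3,0)}; {(0,0), (3,3)}.
So G has 3 subgroups of order 2.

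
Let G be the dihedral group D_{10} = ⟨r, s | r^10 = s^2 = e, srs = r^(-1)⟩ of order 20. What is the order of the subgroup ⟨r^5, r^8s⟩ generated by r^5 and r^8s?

4

|⟨r^5⟩| = 2 and |⟨r^8s⟩| = 2, so |H| is a multiple of lcm(2, 2) = 2 and divides |G| = 20.
Closing under the operation: H = {e, r^5, r^3s, r^8s}, so |H| = 4.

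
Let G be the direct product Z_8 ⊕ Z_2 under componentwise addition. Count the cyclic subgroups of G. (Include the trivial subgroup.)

8

A cyclic subgroup of order d is generated by each of its φ(d) elements of order d, so the cyclic subgroups of order d number (#elements of order d)/φ(d).
Cyclic subgroups by order — order 1: 1; order 2: 3; order 4: 2; order 8: 2.
Total: 8.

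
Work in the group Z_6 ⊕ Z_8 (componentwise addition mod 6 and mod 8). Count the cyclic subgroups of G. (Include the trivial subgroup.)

16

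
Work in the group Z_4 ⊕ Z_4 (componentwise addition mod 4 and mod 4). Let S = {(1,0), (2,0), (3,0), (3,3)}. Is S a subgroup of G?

The identity (0,0) ∉ S, so S is not a subgroup.

No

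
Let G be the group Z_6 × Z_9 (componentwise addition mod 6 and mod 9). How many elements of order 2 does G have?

1

An element (a,b) has order lcm(ord(a), ord(b)); count pairs with lcm equal to 2.
Enumerating gives 1 such elements.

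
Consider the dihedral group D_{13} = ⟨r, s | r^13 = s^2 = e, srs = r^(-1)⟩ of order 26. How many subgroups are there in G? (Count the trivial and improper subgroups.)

16

|G| = 26, so by Lagrange every subgroup order divides 26. Divisors: 1, 2, 13, 26.
Subgroups by order — order 1: 1; order 2: 13; order 13: 1; order 26: 1.
Total: 1 + 13 + 1 + 1 = 16.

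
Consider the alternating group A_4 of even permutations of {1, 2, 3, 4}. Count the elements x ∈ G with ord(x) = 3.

The elements of order 3 are: (2 3 4), (2 4 3), (1 2 3), (1 2 4), (1 3 2), (1 3 4), (1 4 2), (1 4 3).
That's 8.

8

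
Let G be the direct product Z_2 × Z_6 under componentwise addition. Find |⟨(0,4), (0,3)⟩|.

6

|⟨(0,4)⟩| = 3 and |⟨(0,3)⟩| = 2, so |H| is a multiple of lcm(3, 2) = 6 and divides |G| = 12.
Closing under the operation: H = {(0,0), (0,1), (0,2), (0,3), (0,4), (0,5)}, so |H| = 6.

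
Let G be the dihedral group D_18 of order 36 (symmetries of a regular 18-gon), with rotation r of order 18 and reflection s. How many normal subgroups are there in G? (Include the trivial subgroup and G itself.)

9

G has 45 subgroups. Checking conjugation-invariance by order — order 1: 1/1 normal; order 2: 1/19 normal; order 3: 1/1 normal; order 4: 0/9 normal; order 6: 1/7 normal; order 9: 1/1 normal; order 12: 0/3 normal; order 18: 3/3 normal; order 36: 1/1 normal.
Total normal subgroups: 9.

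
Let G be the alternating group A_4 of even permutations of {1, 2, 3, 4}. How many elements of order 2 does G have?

The elements of order 2 are: (1 2)(3 4), (1 3)(2 4), (1 4)(2 3).
That's 3.

3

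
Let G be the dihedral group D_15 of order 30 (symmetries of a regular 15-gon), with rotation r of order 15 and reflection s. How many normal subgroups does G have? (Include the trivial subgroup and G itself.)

5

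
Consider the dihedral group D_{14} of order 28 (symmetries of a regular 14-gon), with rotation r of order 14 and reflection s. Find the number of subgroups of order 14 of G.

|G| = 28 and 14 | 28, so subgroups of order 14 are possible by Lagrange.
The subgroups of order 14 are: {e, r, r^2, r^3, r^4, r^5, r^6, r^7, r^8, r^9, r^10, r^11, r^12, r^13}; {e, r^2, r^4, r^6, r^8, r^10, r^12, s, r^2s, r^4s, r^6s, r^8s, r^10s, r^12s}; {e, r^2, r^4, r^6, r^8, r^10, r^12, rs, r^3s, r^5s, r^7s, r^9s, r^11s, r^13s}.
So G has 3 subgroups of order 14.

3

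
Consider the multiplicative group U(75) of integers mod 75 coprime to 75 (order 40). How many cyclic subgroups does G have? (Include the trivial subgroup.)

12

Group the elements of G by the cyclic subgroup they generate; each cyclic subgroup of order d accounts for φ(d) elements.
Cyclic subgroups by order — order 1: 1; order 2: 3; order 4: 2; order 5: 1; order 10: 3; order 20: 2.
Total: 12.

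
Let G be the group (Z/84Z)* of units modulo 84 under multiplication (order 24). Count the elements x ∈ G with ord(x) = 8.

No element of G has order 8 (even though 8 | 24).

0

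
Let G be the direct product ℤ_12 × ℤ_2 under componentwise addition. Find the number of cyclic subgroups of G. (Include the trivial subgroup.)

Group the elements of G by the cyclic subgroup they generate; each cyclic subgroup of order d accounts for φ(d) elements.
Cyclic subgroups by order — order 1: 1; order 2: 3; order 3: 1; order 4: 2; order 6: 3; order 12: 2.
Total: 12.

12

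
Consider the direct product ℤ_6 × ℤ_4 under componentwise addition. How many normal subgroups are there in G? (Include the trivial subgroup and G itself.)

G is abelian, so every subgroup is normal.
G has 16 subgroups in total, hence 16 normal subgroups.

16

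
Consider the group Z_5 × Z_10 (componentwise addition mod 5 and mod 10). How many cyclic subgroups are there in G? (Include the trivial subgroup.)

A cyclic subgroup of order d is generated by each of its φ(d) elements of order d, so the cyclic subgroups of order d number (#elements of order d)/φ(d).
Cyclic subgroups by order — order 1: 1; order 2: 1; order 5: 6; order 10: 6.
Total: 14.

14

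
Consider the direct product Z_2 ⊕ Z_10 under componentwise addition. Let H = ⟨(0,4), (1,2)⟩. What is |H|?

|⟨(0,4)⟩| = 5 and |⟨(1,2)⟩| = 10, so |H| is a multiple of lcm(5, 10) = 10 and divides |G| = 20.
Closing under the operation: H = {(0,0), (0,2), (0,4), (0,6), (0,8), (1,0), (1,2), (1,4), (1,6), (1,8)}, so |H| = 10.

10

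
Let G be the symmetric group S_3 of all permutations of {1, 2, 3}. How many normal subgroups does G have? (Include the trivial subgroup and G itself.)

3

G has 6 subgroups. Checking conjugation-invariance by order — order 1: 1/1 normal; order 2: 0/3 normal; order 3: 1/1 normal; order 6: 1/1 normal.
Total normal subgroups: 3.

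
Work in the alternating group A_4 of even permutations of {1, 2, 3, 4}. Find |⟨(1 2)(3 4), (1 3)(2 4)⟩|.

4

|⟨(1 2)(3 4)⟩| = 2 and |⟨(1 3)(2 4)⟩| = 2, so |H| is a multiple of lcm(2, 2) = 2 and divides |G| = 12.
Closing under the operation: H = {e, (1 2)(3 4), (1 3)(2 4), (1 4)(2 3)}, so |H| = 4.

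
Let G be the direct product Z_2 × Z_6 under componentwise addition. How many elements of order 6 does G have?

6

An element (a,b) has order lcm(ord(a), ord(b)); count pairs with lcm equal to 6.
Enumerating gives 6 such elements.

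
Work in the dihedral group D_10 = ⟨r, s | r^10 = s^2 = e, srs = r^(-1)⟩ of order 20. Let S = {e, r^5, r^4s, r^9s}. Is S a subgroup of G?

Yes

|S| = 4 divides |G| = 20, consistent with Lagrange.
S contains the identity, every element's inverse is in S, and S is closed under ·: it is a subgroup.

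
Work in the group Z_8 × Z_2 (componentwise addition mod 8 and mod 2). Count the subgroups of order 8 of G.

3

|G| = 16 and 8 | 16, so subgroups of order 8 are possible by Lagrange.
The subgroups of order 8 are: {(0,0), (0,1), (2,0), (2,1), (4,0), (4,1), (6,0), (6,1)}; {(0,0), (1,0), (2,0), (3,0), (4,0), (5,0), (6,0), (7,0)}; {(0,0), (1,1), (2,0), (3,1), (4,0), (5,1), (6,0), (7,1)}.
So G has 3 subgroups of order 8.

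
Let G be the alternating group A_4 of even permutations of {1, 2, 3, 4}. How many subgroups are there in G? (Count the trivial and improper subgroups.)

|G| = 12, so by Lagrange every subgroup order divides 12. Divisors: 1, 2, 3, 4, 6, 12.
Subgroups by order — order 1: 1; order 2: 3; order 3: 4; order 4: 1; order 6: 0; order 12: 1.
Total: 1 + 3 + 4 + 1 + 0 + 1 = 10.

10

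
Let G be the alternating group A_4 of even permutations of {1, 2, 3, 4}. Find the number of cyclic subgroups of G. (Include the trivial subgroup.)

Group the elements of G by the cyclic subgroup they generate; each cyclic subgroup of order d accounts for φ(d) elements.
Cyclic subgroups by order — order 1: 1; order 2: 3; order 3: 4.
Total: 8.

8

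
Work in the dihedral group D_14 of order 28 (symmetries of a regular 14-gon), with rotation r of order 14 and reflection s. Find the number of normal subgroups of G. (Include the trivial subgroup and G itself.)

7

G has 28 subgroups. Checking conjugation-invariance by order — order 1: 1/1 normal; order 2: 1/15 normal; order 4: 0/7 normal; order 7: 1/1 normal; order 14: 3/3 normal; order 28: 1/1 normal.
Total normal subgroups: 7.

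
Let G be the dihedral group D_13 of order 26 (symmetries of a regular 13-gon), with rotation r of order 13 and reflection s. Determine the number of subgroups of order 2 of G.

|G| = 26 and 2 | 26, so subgroups of order 2 are possible by Lagrange.
The subgroups of order 2 are: {e, r^10s}; {e, r^11s}; {e, r^12s}; {e, r^2s}; … (13 in all).
So G has 13 subgroups of order 2.

13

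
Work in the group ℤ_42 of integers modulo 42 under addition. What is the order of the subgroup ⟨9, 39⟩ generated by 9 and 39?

|⟨9⟩| = 14 and |⟨39⟩| = 14, so |H| is a multiple of lcm(14, 14) = 14 and divides |G| = 42.
Closing under the operation: H = {0, 3, 6, 9, 12, 15, 18, 21, 24, 27, 30, 33, 36, 39}, so |H| = 14.

14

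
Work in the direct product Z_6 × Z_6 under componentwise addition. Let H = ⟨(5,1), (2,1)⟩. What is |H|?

|⟨(5,1)⟩| = 6 and |⟨(2,1)⟩| = 6, so |H| is a multiple of lcm(6, 6) = 6 and divides |G| = 36.
Closing under the operation: H = {(0,0), (0,3), (1,2), (1,5), (2,1), (2,4), (3,0), (3,3), (4,2), (4,5), (5,1), (5,4)}, so |H| = 12.

12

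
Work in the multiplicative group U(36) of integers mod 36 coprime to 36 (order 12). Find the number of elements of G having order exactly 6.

The elements of order 6 are: 5, 7, 11, 23, 29, 31.
That's 6.

6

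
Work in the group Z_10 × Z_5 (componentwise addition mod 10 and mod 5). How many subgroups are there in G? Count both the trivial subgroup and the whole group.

16

|G| = 50, so by Lagrange every subgroup order divides 50. Divisors: 1, 2, 5, 10, 25, 50.
Subgroups by order — order 1: 1; order 2: 1; order 5: 6; order 10: 6; order 25: 1; order 50: 1.
Total: 1 + 1 + 6 + 6 + 1 + 1 = 16.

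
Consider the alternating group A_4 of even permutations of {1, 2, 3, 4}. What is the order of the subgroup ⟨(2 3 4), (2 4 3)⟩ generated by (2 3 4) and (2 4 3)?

3

|⟨(2 3 4)⟩| = 3 and |⟨(2 4 3)⟩| = 3, so |H| is a multiple of lcm(3, 3) = 3 and divides |G| = 12.
Closing under the operation: H = {e, (2 3 4), (2 4 3)}, so |H| = 3.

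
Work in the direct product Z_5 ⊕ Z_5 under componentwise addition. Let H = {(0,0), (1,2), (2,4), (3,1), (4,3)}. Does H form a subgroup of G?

Yes

|H| = 5 divides |G| = 25, consistent with Lagrange.
H contains the identity, every element's inverse is in H, and H is closed under +: it is a subgroup.
In fact H = ⟨(4,3)⟩.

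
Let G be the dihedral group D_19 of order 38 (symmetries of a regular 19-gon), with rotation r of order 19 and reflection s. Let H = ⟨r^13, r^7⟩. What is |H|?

19

|⟨r^13⟩| = 19 and |⟨r^7⟩| = 19, so |H| is a multiple of lcm(19, 19) = 19 and divides |G| = 38.
Closing under the operation: H = {e, r, r^2, r^3, r^4, r^5, r^6, r^7, r^8, r^9, r^10, r^11, r^12, r^13, r^14, r^15, r^16, r^17, r^18}, so |H| = 19.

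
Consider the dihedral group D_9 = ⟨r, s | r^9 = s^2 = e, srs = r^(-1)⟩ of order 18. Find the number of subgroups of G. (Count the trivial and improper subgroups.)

16

|G| = 18, so by Lagrange every subgroup order divides 18. Divisors: 1, 2, 3, 6, 9, 18.
Subgroups by order — order 1: 1; order 2: 9; order 3: 1; order 6: 3; order 9: 1; order 18: 1.
Total: 1 + 9 + 1 + 3 + 1 + 1 = 16.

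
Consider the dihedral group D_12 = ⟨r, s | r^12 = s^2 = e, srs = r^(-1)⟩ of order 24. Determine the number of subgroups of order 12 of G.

|G| = 24 and 12 | 24, so subgroups of order 12 are possible by Lagrange.
The subgroups of order 12 are: {e, r, r^2, r^3, r^4, r^5, r^6, r^7, r^8, r^9, r^10, r^11}; {e, r^2, r^4, r^6, r^8, r^10, s, r^2s, r^4s, r^6s, r^8s, r^10s}; {e, r^2, r^4, r^6, r^8, r^10, rs, r^3s, r^5s, r^7s, r^9s, r^11s}.
So G has 3 subgroups of order 12.

3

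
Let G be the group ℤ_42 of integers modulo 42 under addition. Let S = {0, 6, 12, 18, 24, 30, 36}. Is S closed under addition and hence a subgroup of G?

Yes

|S| = 7 divides |G| = 42, consistent with Lagrange.
S contains the identity, every element's inverse is in S, and S is closed under +: it is a subgroup.
In fact S = ⟨18⟩.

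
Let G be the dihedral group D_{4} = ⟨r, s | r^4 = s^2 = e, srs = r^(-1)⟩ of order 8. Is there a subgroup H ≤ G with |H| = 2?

2 | 8. A subgroup of order 2 is {e, r^2}.

Yes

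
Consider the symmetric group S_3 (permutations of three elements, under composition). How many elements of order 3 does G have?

2

The elements of order 3 are: (1 2 3), (1 3 2).
That's 2.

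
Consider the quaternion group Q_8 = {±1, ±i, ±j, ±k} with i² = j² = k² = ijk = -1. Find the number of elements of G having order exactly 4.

6

The elements of order 4 are: i, -i, j, -j, k, -k.
That's 6.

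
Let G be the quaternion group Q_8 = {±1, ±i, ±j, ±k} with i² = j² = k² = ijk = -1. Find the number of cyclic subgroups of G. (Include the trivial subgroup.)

5

Group the elements of G by the cyclic subgroup they generate; each cyclic subgroup of order d accounts for φ(d) elements.
Cyclic subgroups by order — order 1: 1; order 2: 1; order 4: 3.
Total: 5.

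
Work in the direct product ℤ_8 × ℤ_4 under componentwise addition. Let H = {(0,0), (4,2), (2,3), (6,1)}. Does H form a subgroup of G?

Yes

|H| = 4 divides |G| = 32, consistent with Lagrange.
H contains the identity, every element's inverse is in H, and H is closed under +: it is a subgroup.
In fact H = ⟨(2,3)⟩.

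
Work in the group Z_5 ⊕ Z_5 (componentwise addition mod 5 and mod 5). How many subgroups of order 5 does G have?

6

|G| = 25 and 5 | 25, so subgroups of order 5 are possible by Lagrange.
The subgroups of order 5 are: {(0,0), (0,1), (0,2), (0,3), (0,4)}; {(0,0), (1,0), (2,0), (3,0), (4,0)}; {(0,0), (1,1), (2,2), (3,3), (4,4)}; {(0,0), (1,2), (2,4), (3,1), (4,3)}; … (6 in all).
So G has 6 subgroups of order 5.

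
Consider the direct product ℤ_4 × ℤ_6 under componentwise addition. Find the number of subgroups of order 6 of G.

|G| = 24 and 6 | 24, so subgroups of order 6 are possible by Lagrange.
The subgroups of order 6 are: {(0,0), (0,1), (0,2), (0,3), (0,4), (0,5)}; {(0,0), (0,2), (0,4), (2,0), (2,2), (2,4)}; {(0,0), (0,2), (0,4), (2,1), (2,3), (2,5)}.
So G has 3 subgroups of order 6.

3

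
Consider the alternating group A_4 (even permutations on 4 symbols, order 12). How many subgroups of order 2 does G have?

3

|G| = 12 and 2 | 12, so subgroups of order 2 are possible by Lagrange.
The subgroups of order 2 are: {e, (1 2)(3 4)}; {e, (1 3)(2 4)}; {e, (1 4)(2 3)}.
So G has 3 subgroups of order 2.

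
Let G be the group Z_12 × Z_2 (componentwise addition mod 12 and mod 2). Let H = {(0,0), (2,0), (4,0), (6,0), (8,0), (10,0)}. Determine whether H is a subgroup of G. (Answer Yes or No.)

Yes

|H| = 6 divides |G| = 24, consistent with Lagrange.
H contains the identity, every element's inverse is in H, and H is closed under +: it is a subgroup.
In fact H = ⟨(10,0)⟩.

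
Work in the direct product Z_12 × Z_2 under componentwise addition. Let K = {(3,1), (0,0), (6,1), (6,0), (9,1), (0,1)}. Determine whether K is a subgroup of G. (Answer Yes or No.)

No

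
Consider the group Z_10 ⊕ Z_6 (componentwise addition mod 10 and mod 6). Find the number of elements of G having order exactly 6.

An element (a,b) has order lcm(ord(a), ord(b)); count pairs with lcm equal to 6.
Enumerating gives 6 such elements.

6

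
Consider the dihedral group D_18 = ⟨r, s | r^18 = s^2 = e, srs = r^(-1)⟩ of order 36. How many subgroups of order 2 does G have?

|G| = 36 and 2 | 36, so subgroups of order 2 are possible by Lagrange.
The subgroups of order 2 are: {e, r^10s}; {e, r^11s}; {e, r^12s}; {e, r^13s}; … (19 in all).
So G has 19 subgroups of order 2.

19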